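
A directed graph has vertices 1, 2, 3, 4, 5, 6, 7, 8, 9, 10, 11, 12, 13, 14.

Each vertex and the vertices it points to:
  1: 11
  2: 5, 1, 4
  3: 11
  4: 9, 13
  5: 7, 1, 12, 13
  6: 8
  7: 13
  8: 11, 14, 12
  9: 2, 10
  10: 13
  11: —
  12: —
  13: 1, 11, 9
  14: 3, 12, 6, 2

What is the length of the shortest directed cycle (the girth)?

3

For each vertex v, BFS finds the shortest path from v back to v.
The shortest such closed walk is 14 → 6 → 8 → 14, length 3.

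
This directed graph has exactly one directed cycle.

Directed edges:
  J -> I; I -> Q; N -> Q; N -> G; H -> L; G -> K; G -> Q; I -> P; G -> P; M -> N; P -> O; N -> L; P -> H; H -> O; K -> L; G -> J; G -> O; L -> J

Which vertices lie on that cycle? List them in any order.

DFS with gray/black marking from J:
J gray
  I gray
    Q gray
    Q black
    P gray
      O gray
      O black
      H gray
        H→O: O black — skip
        L gray
          L→J: J is gray → back edge
Back edge closes the cycle J → I → P → H → L → J; its vertices are {H, I, J, L, P}.

H, I, J, L, P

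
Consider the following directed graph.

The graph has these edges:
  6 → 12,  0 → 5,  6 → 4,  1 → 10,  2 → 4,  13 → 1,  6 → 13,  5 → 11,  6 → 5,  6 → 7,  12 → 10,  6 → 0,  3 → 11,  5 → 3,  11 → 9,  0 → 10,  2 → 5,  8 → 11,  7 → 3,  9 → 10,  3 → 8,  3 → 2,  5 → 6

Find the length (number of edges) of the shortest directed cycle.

For each vertex v, BFS finds the shortest path from v back to v.
The shortest such closed walk is 5 → 6 → 5, length 2.

2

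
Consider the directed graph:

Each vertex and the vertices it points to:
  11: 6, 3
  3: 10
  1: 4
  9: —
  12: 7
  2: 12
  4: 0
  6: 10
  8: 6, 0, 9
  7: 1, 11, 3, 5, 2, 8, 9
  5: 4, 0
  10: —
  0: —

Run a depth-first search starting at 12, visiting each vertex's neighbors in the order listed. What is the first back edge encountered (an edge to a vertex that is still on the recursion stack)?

2->12

DFS from 12 (visiting each vertex's neighbors in the order listed); mark gray on enter, black on exit:
12 gray
  7 gray
    1 gray
      4 gray
        0 gray
        0 black
      4 black
    1 black
    11 gray
      6 gray
        10 gray
        10 black
      6 black
      3 gray
        3→10: 10 black — skip
      3 black
    11 black
    7→3: 3 black — skip
    5 gray
      5→4: 4 black — skip
      5→0: 0 black — skip
    5 black
    2 gray
      2→12: 12 is gray → back edge
First back edge: 2 → 12.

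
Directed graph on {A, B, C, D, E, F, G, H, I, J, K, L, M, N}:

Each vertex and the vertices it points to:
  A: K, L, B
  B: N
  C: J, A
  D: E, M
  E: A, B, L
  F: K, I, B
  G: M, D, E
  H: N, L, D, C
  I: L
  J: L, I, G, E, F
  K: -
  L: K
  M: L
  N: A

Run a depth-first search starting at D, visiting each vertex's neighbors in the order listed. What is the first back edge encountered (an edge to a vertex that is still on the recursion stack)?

DFS from D (visiting each vertex's neighbors in the order listed); mark gray on enter, black on exit:
D gray
  E gray
    A gray
      K gray
      K black
      L gray
        L→K: K black — skip
      L black
      B gray
        N gray
          N→A: A is gray → back edge
First back edge: N → A.

N->A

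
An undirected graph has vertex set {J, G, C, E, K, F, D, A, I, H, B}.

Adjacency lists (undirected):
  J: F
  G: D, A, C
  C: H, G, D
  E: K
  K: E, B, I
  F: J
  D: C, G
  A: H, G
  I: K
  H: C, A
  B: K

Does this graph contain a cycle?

Yes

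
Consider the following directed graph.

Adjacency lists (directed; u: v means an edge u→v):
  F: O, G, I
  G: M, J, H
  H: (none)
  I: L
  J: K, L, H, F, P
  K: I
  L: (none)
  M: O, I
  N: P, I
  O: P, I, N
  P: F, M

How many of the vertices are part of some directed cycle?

A vertex is on a directed cycle iff it belongs to a strongly connected component of size ≥ 2 (or has a self-loop).
The vertices on cycles are {F, G, J, M, N, O, P} — 7 in total.

7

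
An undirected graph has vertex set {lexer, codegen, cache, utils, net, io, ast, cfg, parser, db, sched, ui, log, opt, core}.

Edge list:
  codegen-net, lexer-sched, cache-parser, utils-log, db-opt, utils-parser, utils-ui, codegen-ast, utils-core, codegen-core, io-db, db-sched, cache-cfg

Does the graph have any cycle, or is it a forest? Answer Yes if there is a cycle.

DFS, tracking each vertex's parent; an edge to a visited non-parent vertex closes a cycle.
Start from lexer:
visit lexer (parent –)
  visit sched (parent lexer)
    sched–lexer: parent, skip
    visit db (parent sched)
      db–sched: parent, skip
      visit io (parent db)
        io–db: parent, skip
      visit opt (parent db)
        opt–db: parent, skip
visit codegen (parent –)
  visit ast (parent codegen)
    ast–codegen: parent, skip
  visit core (parent codegen)
    core–codegen: parent, skip
    visit utils (parent core)
      visit ui (parent utils)
        ui–utils: parent, skip
      visit parser (parent utils)
        visit cache (parent parser)
          visit cfg (parent cache)
            cfg–cache: parent, skip
          cache–parser: parent, skip
        parser–utils: parent, skip
      utils–core: parent, skip
      visit log (parent utils)
        log–utils: parent, skip
  visit net (parent codegen)
    net–codegen: parent, skip
No non-parent visited neighbor found — the graph is a forest.

No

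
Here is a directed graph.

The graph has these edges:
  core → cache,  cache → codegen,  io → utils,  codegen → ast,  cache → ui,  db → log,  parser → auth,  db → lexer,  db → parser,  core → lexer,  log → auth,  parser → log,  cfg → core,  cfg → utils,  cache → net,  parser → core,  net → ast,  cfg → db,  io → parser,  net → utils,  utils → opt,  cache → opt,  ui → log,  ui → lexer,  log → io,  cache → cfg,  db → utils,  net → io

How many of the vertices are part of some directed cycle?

9

A vertex is on a directed cycle iff it belongs to a strongly connected component of size ≥ 2 (or has a self-loop).
The vertices on cycles are {db, io, ui, cfg, log, net, core, cache, parser} — 9 in total.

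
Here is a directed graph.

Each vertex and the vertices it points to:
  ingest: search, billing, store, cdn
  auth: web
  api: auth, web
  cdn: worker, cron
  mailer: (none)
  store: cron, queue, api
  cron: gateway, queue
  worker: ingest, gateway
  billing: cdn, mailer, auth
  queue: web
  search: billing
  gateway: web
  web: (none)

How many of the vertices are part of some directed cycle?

5

A vertex is on a directed cycle iff it belongs to a strongly connected component of size ≥ 2 (or has a self-loop).
The vertices on cycles are {cdn, ingest, search, worker, billing} — 5 in total.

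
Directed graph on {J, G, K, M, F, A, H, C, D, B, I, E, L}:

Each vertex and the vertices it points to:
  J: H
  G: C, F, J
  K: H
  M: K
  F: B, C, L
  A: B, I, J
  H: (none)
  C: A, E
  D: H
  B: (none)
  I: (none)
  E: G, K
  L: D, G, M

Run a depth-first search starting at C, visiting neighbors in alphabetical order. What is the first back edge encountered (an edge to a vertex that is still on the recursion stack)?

G->C

DFS from C (visiting neighbors in alphabetical order); mark gray on enter, black on exit:
C gray
  A gray
    B gray
    B black
    I gray
    I black
    J gray
      H gray
      H black
    J black
  A black
  E gray
    G gray
      G→C: C is gray → back edge
First back edge: G → C.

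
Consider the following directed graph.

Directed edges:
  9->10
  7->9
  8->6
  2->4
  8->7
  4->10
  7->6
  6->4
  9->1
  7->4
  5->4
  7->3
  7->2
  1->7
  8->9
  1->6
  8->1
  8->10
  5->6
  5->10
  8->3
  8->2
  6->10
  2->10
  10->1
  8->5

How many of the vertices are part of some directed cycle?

7

A vertex is on a directed cycle iff it belongs to a strongly connected component of size ≥ 2 (or has a self-loop).
The vertices on cycles are {1, 2, 4, 6, 7, 9, 10} — 7 in total.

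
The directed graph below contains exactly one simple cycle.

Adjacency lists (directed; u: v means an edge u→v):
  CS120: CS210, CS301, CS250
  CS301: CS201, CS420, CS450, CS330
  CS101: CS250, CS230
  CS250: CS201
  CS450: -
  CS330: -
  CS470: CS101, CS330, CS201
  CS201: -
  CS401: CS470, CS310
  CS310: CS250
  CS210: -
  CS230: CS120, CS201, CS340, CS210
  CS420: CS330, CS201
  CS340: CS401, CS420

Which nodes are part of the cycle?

CS101, CS230, CS340, CS401, CS470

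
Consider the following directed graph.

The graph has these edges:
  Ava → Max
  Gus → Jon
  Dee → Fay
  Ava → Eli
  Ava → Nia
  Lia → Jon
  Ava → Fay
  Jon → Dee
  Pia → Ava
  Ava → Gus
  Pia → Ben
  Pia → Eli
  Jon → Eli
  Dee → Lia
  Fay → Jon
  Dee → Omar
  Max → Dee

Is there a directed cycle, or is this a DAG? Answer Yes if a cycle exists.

Yes

DFS with white/gray/black marking, starting from Eli:
Eli gray
Eli black
Lia gray
  Jon gray
    Dee gray
      Omar gray
      Omar black
      Fay gray
        Fay→Jon: Jon is gray → back edge
Back edge found, so a cycle exists: Jon → Dee → Fay → Jon.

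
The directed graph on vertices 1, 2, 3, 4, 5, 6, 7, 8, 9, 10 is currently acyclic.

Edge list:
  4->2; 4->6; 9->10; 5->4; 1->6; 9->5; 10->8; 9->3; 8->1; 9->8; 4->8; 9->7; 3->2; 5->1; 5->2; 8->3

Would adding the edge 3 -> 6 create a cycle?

Adding 3→6 creates a cycle iff 6 can already reach 3.
Explore from 6: no path reaches 3. The graph stays acyclic.

No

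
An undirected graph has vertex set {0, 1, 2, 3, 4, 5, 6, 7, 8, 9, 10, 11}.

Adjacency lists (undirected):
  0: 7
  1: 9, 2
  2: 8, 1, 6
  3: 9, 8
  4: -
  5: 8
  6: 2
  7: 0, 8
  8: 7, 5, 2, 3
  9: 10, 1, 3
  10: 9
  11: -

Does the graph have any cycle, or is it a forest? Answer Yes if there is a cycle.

Yes

DFS, tracking each vertex's parent; an edge to a visited non-parent vertex closes a cycle.
Start from 3:
visit 3 (parent –)
  visit 9 (parent 3)
    visit 10 (parent 9)
      10–9: parent, skip
    visit 1 (parent 9)
      1–9: parent, skip
      visit 2 (parent 1)
        visit 8 (parent 2)
          visit 7 (parent 8)
            visit 0 (parent 7)
              0–7: parent, skip
            7–8: parent, skip
          visit 5 (parent 8)
            5–8: parent, skip
          8–2: parent, skip
          8–3: 3 visited and ≠ parent → cycle
Cycle: 3 – 9 – 1 – 2 – 8 – 3.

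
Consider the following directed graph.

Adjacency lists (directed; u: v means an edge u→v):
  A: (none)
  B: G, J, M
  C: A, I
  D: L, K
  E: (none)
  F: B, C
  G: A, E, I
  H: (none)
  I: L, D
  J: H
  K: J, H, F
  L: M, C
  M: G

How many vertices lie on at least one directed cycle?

9

A vertex is on a directed cycle iff it belongs to a strongly connected component of size ≥ 2 (or has a self-loop).
The vertices on cycles are {B, C, D, F, G, I, K, L, M} — 9 in total.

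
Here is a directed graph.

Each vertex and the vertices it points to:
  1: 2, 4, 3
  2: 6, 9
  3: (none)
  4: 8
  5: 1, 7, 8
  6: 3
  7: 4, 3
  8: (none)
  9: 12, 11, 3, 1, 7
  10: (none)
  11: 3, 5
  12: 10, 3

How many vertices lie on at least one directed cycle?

5

A vertex is on a directed cycle iff it belongs to a strongly connected component of size ≥ 2 (or has a self-loop).
The vertices on cycles are {1, 2, 5, 9, 11} — 5 in total.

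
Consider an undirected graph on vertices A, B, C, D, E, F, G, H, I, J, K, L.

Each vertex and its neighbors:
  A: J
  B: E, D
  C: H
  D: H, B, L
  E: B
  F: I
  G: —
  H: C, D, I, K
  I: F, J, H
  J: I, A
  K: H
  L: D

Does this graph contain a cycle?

DFS, tracking each vertex's parent; an edge to a visited non-parent vertex closes a cycle.
Start from A:
visit A (parent –)
  visit J (parent A)
    visit I (parent J)
      visit F (parent I)
        F–I: parent, skip
      I–J: parent, skip
      visit H (parent I)
        visit C (parent H)
          C–H: parent, skip
        visit D (parent H)
          D–H: parent, skip
          visit B (parent D)
            visit E (parent B)
              E–B: parent, skip
            B–D: parent, skip
          visit L (parent D)
            L–D: parent, skip
        H–I: parent, skip
        visit K (parent H)
          K–H: parent, skip
    J–A: parent, skip
visit G (parent –)
No non-parent visited neighbor found — the graph is a forest.

No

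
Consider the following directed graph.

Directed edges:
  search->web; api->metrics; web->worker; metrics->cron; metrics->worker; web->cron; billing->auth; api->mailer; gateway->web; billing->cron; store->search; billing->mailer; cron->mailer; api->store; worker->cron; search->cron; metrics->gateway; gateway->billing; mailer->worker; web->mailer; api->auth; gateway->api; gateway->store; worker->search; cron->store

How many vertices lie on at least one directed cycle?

9

A vertex is on a directed cycle iff it belongs to a strongly connected component of size ≥ 2 (or has a self-loop).
The vertices on cycles are {api, web, cron, store, mailer, search, worker, gateway, metrics} — 9 in total.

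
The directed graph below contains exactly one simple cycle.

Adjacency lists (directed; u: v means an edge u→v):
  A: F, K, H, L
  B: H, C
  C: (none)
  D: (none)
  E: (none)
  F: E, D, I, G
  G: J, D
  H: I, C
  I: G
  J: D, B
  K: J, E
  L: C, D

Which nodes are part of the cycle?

B, G, H, I, J

DFS with gray/black marking from G:
G gray
  J gray
    D gray
    D black
    B gray
      H gray
        I gray
          I→G: G is gray → back edge
Back edge closes the cycle G → J → B → H → I → G; its vertices are {B, G, H, I, J}.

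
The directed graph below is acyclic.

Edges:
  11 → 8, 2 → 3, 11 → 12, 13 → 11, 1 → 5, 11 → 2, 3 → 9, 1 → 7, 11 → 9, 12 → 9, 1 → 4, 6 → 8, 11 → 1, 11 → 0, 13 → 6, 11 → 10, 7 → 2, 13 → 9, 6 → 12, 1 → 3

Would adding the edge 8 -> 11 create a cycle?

Adding 8→11 creates a cycle iff 11 can already reach 8.
Path from 11: 11 → 8.
So 11 → … → 8 → 11 is a cycle.

Yes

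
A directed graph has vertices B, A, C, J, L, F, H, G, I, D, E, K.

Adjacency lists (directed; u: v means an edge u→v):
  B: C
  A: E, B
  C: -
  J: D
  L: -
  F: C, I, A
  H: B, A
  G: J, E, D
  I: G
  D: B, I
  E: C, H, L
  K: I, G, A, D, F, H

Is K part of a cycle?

No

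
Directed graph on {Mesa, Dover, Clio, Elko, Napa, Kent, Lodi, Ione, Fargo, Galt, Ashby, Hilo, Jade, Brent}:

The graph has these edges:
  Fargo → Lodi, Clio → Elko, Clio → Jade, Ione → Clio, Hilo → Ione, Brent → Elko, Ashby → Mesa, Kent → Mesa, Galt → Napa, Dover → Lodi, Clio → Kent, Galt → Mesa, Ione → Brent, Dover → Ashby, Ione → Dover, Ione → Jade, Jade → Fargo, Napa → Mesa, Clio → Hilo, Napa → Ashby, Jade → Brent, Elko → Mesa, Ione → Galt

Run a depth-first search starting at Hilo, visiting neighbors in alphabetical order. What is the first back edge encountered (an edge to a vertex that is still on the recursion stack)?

Clio→Hilo

DFS from Hilo (visiting neighbors in alphabetical order); mark gray on enter, black on exit:
Hilo gray
  Ione gray
    Brent gray
      Elko gray
        Mesa gray
        Mesa black
      Elko black
    Brent black
    Clio gray
      Clio→Elko: Elko black — skip
      Clio→Hilo: Hilo is gray → back edge
First back edge: Clio → Hilo.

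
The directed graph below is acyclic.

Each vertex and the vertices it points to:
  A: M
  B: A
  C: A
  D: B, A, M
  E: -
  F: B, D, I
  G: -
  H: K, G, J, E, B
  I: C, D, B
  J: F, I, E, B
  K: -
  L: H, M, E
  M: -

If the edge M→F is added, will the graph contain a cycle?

Adding M→F creates a cycle iff F can already reach M.
Path from F: F → D → M.
So F → … → M → F is a cycle.

Yes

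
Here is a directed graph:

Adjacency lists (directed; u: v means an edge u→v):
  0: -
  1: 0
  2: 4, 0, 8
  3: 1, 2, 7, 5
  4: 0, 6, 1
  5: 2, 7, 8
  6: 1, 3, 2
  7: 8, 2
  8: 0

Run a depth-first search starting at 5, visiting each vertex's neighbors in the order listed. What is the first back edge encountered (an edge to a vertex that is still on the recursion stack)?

DFS from 5 (visiting each vertex's neighbors in the order listed); mark gray on enter, black on exit:
5 gray
  2 gray
    4 gray
      0 gray
      0 black
      6 gray
        1 gray
          1→0: 0 black — skip
        1 black
        3 gray
          3→1: 1 black — skip
          3→2: 2 is gray → back edge
First back edge: 3 → 2.

3->2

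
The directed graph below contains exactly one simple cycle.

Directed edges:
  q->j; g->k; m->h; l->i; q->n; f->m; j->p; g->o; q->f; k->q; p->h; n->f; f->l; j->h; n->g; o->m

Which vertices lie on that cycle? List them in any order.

g, k, n, q

DFS with gray/black marking from q:
q gray
  j gray
    p gray
      h gray
      h black
    p black
    j→h: h black — skip
  j black
  f gray
    l gray
      i gray
      i black
    l black
    m gray
      m→h: h black — skip
    m black
  f black
  n gray
    n→f: f black — skip
    g gray
      o gray
        o→m: m black — skip
      o black
      k gray
        k→q: q is gray → back edge
Back edge closes the cycle q → n → g → k → q; its vertices are {g, k, n, q}.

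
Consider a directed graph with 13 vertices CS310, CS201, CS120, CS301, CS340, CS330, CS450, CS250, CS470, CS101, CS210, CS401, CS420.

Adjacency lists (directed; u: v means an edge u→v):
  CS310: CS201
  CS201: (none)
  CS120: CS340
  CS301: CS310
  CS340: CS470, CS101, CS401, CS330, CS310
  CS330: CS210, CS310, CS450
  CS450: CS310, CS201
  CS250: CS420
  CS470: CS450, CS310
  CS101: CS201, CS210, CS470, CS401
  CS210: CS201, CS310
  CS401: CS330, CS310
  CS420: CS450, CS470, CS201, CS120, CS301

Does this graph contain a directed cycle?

No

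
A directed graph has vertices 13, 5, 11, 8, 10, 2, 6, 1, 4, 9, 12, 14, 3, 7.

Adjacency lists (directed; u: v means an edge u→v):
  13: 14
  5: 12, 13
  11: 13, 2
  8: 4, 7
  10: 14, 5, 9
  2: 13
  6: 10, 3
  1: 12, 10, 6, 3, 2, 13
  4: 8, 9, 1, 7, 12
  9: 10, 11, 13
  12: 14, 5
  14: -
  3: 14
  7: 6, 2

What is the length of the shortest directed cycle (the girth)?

2

For each vertex v, BFS finds the shortest path from v back to v.
The shortest such closed walk is 4 → 8 → 4, length 2.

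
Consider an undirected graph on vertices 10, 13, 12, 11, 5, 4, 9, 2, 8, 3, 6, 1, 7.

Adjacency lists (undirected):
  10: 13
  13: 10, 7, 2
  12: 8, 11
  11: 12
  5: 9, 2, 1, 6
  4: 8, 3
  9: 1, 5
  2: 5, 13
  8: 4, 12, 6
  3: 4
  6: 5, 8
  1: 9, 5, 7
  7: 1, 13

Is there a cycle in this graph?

Yes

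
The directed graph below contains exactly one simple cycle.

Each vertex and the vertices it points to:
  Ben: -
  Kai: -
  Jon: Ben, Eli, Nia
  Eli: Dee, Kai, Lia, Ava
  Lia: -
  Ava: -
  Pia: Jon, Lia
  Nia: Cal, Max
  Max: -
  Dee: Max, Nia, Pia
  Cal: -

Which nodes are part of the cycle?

Dee, Eli, Jon, Pia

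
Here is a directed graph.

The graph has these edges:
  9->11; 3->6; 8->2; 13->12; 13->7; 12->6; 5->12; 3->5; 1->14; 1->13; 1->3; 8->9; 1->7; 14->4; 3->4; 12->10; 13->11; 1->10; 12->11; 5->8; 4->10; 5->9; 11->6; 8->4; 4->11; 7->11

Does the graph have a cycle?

No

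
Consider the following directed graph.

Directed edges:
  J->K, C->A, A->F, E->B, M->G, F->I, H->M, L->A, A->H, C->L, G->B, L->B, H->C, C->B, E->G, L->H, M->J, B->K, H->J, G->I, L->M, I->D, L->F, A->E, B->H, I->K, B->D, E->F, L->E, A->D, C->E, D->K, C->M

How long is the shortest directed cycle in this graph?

For each vertex v, BFS finds the shortest path from v back to v.
The shortest such closed walk is H → C → B → H, length 3.

3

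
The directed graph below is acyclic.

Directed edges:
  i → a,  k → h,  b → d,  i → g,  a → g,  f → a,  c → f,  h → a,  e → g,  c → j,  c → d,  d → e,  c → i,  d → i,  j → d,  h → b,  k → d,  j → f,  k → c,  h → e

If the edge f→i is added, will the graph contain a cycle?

No

Adding f→i creates a cycle iff i can already reach f.
Explore from i: no path reaches f. The graph stays acyclic.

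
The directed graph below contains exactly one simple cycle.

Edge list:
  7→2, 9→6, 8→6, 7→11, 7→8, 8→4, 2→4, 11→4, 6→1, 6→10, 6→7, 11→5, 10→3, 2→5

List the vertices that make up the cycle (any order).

6, 7, 8

DFS with gray/black marking from 6:
6 gray
  10 gray
    3 gray
    3 black
  10 black
  7 gray
    11 gray
      4 gray
      4 black
      5 gray
      5 black
    11 black
    2 gray
      2→5: 5 black — skip
      2→4: 4 black — skip
    2 black
    8 gray
      8→6: 6 is gray → back edge
Back edge closes the cycle 6 → 7 → 8 → 6; its vertices are {6, 7, 8}.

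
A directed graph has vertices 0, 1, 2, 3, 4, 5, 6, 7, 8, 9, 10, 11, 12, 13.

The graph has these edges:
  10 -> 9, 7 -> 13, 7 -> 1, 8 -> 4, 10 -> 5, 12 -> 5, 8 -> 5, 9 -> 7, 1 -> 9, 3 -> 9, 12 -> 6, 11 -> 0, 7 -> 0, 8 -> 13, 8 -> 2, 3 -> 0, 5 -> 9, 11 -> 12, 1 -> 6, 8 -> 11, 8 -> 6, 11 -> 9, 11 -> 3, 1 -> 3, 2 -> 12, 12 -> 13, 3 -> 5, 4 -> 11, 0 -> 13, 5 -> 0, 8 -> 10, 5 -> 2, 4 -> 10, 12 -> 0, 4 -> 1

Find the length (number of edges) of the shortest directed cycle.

3

For each vertex v, BFS finds the shortest path from v back to v.
The shortest such closed walk is 12 → 5 → 2 → 12, length 3.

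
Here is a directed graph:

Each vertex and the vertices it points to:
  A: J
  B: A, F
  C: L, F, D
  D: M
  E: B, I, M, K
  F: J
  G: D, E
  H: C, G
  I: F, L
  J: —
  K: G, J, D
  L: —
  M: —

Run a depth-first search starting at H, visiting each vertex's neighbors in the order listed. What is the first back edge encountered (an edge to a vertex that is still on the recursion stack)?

K->G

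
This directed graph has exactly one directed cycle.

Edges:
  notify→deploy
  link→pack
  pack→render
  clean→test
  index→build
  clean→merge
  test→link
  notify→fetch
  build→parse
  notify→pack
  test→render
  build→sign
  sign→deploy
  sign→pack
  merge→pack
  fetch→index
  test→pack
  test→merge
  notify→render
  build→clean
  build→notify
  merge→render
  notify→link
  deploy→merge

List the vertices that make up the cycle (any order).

build, fetch, index, notify

DFS with gray/black marking from build:
build gray
  parse gray
  parse black
  sign gray
    pack gray
      render gray
      render black
    pack black
    deploy gray
      merge gray
        merge→pack: pack black — skip
        merge→render: render black — skip
      merge black
    deploy black
  sign black
  notify gray
    notify→render: render black — skip
    notify→deploy: deploy black — skip
    notify→pack: pack black — skip
    fetch gray
      index gray
        index→build: build is gray → back edge
Back edge closes the cycle build → notify → fetch → index → build; its vertices are {build, fetch, index, notify}.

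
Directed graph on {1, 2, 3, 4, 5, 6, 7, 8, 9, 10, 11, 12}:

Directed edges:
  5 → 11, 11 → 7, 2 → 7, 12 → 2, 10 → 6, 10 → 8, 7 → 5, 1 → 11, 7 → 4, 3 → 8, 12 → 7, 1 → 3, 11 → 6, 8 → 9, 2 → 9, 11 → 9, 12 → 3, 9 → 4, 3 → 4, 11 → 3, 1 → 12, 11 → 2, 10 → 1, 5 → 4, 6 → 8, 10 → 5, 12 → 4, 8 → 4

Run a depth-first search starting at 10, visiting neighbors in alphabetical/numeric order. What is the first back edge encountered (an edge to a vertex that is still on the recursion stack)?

DFS from 10 (visiting neighbors in alphabetical/numeric order); mark gray on enter, black on exit:
10 gray
  1 gray
    3 gray
      4 gray
      4 black
      8 gray
        8→4: 4 black — skip
        9 gray
          9→4: 4 black — skip
        9 black
      8 black
    3 black
    11 gray
      2 gray
        7 gray
          7→4: 4 black — skip
          5 gray
            5→4: 4 black — skip
            5→11: 11 is gray → back edge
First back edge: 5 → 11.

5→11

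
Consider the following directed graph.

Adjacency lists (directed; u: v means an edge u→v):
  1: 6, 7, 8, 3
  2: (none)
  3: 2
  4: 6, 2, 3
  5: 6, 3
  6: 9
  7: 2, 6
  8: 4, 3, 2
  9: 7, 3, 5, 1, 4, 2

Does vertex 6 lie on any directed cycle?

Yes

6 is on a cycle iff 6 can reach itself via ≥1 edge.
6 → 9 → 7 → 6 — yes.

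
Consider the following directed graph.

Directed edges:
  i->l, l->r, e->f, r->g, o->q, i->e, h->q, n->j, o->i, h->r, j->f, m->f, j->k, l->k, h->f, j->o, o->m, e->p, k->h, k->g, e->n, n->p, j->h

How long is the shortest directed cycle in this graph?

5

For each vertex v, BFS finds the shortest path from v back to v.
The shortest such closed walk is o → i → e → n → j → o, length 5.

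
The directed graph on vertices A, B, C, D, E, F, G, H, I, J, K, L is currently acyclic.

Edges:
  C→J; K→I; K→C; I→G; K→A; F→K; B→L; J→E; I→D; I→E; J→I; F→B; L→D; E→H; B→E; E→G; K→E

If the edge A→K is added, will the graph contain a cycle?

Yes

Adding A→K creates a cycle iff K can already reach A.
Path from K: K → A.
So K → … → A → K is a cycle.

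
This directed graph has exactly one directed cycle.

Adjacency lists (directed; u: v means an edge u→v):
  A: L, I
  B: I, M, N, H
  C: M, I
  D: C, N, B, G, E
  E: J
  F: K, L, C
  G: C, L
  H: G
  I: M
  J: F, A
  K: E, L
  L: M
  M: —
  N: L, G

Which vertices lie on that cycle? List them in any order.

DFS with gray/black marking from E:
E gray
  J gray
    F gray
      K gray
        K→E: E is gray → back edge
Back edge closes the cycle E → J → F → K → E; its vertices are {E, F, J, K}.

E, F, J, K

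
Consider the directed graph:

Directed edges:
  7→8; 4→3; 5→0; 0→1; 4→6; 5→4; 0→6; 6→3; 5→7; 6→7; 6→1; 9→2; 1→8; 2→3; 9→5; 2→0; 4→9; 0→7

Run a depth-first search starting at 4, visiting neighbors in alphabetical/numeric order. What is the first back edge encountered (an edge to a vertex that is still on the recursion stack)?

5→4

DFS from 4 (visiting neighbors in alphabetical/numeric order); mark gray on enter, black on exit:
4 gray
  3 gray
  3 black
  6 gray
    1 gray
      8 gray
      8 black
    1 black
    6→3: 3 black — skip
    7 gray
      7→8: 8 black — skip
    7 black
  6 black
  9 gray
    2 gray
      0 gray
        0→1: 1 black — skip
        0→6: 6 black — skip
        0→7: 7 black — skip
      0 black
      2→3: 3 black — skip
    2 black
    5 gray
      5→0: 0 black — skip
      5→4: 4 is gray → back edge
First back edge: 5 → 4.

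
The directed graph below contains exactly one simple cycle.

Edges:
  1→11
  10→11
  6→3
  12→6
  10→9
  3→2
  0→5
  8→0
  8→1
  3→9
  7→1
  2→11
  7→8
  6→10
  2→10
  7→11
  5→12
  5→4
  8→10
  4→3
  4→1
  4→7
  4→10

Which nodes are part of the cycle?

DFS with gray/black marking from 5:
5 gray
  12 gray
    6 gray
      3 gray
        9 gray
        9 black
        2 gray
          10 gray
            11 gray
            11 black
            10→9: 9 black — skip
          10 black
          2→11: 11 black — skip
        2 black
      3 black
      6→10: 10 black — skip
    6 black
  12 black
  4 gray
    4→3: 3 black — skip
    1 gray
      1→11: 11 black — skip
    1 black
    7 gray
      8 gray
        8→1: 1 black — skip
        8→10: 10 black — skip
        0 gray
          0→5: 5 is gray → back edge
Back edge closes the cycle 5 → 4 → 7 → 8 → 0 → 5; its vertices are {0, 4, 5, 7, 8}.

0, 4, 5, 7, 8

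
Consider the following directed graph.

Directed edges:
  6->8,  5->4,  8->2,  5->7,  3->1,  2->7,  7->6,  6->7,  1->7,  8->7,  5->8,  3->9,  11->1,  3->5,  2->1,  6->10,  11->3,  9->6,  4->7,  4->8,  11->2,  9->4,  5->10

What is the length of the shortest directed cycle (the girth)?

For each vertex v, BFS finds the shortest path from v back to v.
The shortest such closed walk is 6 → 7 → 6, length 2.

2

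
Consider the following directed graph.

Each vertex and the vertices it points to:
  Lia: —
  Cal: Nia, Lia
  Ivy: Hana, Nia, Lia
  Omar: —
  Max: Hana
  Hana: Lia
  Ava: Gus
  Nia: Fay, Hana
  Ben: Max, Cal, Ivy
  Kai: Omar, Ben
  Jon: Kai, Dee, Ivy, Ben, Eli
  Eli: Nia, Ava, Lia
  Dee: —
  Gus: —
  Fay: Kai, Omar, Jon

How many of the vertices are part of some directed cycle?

8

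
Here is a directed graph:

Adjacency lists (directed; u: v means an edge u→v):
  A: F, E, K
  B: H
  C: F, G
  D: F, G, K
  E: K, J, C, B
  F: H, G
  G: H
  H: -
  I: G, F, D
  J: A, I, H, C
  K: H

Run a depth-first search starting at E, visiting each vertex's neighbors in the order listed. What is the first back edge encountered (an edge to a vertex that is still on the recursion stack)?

DFS from E (visiting each vertex's neighbors in the order listed); mark gray on enter, black on exit:
E gray
  K gray
    H gray
    H black
  K black
  J gray
    A gray
      F gray
        F→H: H black — skip
        G gray
          G→H: H black — skip
        G black
      F black
      A→E: E is gray → back edge
First back edge: A → E.

A->E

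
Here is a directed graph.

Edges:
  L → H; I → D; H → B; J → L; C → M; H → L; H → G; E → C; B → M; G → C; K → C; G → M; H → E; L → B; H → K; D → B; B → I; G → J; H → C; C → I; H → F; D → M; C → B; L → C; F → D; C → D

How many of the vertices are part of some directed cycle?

A vertex is on a directed cycle iff it belongs to a strongly connected component of size ≥ 2 (or has a self-loop).
The vertices on cycles are {B, D, G, H, I, J, L} — 7 in total.

7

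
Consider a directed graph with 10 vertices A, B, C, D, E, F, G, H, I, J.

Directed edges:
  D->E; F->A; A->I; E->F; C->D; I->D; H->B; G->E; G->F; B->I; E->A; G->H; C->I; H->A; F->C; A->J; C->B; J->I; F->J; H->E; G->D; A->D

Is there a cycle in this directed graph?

Yes

DFS with white/gray/black marking, starting from J:
J gray
  I gray
    D gray
      E gray
        F gray
          A gray
            A→I: I is gray → back edge
Back edge found, so a cycle exists: I → D → E → F → A → I.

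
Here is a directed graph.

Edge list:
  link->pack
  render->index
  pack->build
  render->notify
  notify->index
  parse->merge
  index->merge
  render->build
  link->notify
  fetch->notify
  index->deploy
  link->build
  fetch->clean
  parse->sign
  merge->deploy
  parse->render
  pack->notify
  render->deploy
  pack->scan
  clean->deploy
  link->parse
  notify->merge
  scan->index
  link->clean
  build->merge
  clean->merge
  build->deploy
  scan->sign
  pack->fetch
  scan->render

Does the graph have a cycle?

No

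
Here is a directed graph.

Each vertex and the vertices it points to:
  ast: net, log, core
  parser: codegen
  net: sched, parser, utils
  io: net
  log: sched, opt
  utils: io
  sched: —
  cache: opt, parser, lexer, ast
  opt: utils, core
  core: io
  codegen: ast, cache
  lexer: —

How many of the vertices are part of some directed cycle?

A vertex is on a directed cycle iff it belongs to a strongly connected component of size ≥ 2 (or has a self-loop).
The vertices on cycles are {io, ast, log, net, opt, core, cache, utils, parser, codegen} — 10 in total.

10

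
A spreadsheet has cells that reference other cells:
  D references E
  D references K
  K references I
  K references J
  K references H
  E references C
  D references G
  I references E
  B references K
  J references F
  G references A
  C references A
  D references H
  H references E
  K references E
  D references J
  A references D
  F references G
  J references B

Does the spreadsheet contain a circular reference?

DFS with white/gray/black marking, starting from B:
B gray
  K gray
    E gray
      C gray
        A gray
          D gray
            D→E: E is gray → back edge
Back edge found, so a cycle exists: E → C → A → D → E.

Yes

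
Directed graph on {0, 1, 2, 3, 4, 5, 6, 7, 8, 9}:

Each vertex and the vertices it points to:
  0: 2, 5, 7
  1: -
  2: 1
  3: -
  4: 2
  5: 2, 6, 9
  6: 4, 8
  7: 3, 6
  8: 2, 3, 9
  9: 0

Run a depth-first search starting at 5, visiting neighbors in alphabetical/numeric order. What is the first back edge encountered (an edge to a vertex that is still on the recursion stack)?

DFS from 5 (visiting neighbors in alphabetical/numeric order); mark gray on enter, black on exit:
5 gray
  2 gray
    1 gray
    1 black
  2 black
  6 gray
    4 gray
      4→2: 2 black — skip
    4 black
    8 gray
      8→2: 2 black — skip
      3 gray
      3 black
      9 gray
        0 gray
          0→2: 2 black — skip
          0→5: 5 is gray → back edge
First back edge: 0 → 5.

0->5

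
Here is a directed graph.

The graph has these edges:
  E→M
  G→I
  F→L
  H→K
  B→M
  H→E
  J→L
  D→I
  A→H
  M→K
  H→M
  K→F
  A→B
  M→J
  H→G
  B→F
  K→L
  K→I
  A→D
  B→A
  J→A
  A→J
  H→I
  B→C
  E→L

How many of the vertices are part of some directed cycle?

6

A vertex is on a directed cycle iff it belongs to a strongly connected component of size ≥ 2 (or has a self-loop).
The vertices on cycles are {A, B, E, H, J, M} — 6 in total.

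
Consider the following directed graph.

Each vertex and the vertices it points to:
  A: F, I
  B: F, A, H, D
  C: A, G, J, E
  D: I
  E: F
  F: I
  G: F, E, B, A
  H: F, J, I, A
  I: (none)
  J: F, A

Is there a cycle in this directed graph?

No

DFS with white/gray/black marking, starting from F:
F gray
  I gray
  I black
F black
A gray
  A→F: F black — skip
  A→I: I black — skip
A black
B gray
  B→F: F black — skip
  B→A: A black — skip
  H gray
    H→F: F black — skip
    J gray
      J→F: F black — skip
      J→A: A black — skip
    J black
    H→I: I black — skip
    H→A: A black — skip
  H black
  D gray
    D→I: I black — skip
  D black
B black
C gray
  C→A: A black — skip
  G gray
    G→F: F black — skip
    E gray
      E→F: F black — skip
    E black
    G→B: B black — skip
    G→A: A black — skip
  G black
  C→J: J black — skip
  C→E: E black — skip
C black
Every edge goes to a white or black vertex — no back edge, so the graph is acyclic.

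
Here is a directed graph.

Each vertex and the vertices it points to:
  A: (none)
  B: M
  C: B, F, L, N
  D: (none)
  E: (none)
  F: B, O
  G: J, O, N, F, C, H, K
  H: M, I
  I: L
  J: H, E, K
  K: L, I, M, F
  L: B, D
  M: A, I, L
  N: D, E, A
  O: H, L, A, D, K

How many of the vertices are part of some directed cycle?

7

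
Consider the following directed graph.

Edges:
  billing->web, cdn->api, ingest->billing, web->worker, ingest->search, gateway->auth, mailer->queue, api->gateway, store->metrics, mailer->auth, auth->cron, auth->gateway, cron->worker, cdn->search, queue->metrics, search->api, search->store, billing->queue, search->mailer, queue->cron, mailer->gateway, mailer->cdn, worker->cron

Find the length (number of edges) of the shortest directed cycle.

For each vertex v, BFS finds the shortest path from v back to v.
The shortest such closed walk is gateway → auth → gateway, length 2.

2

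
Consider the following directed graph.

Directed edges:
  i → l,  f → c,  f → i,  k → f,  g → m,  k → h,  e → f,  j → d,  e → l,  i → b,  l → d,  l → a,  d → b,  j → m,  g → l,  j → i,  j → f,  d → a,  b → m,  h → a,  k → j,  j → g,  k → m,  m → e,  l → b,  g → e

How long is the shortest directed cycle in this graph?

4

For each vertex v, BFS finds the shortest path from v back to v.
The shortest such closed walk is e → l → b → m → e, length 4.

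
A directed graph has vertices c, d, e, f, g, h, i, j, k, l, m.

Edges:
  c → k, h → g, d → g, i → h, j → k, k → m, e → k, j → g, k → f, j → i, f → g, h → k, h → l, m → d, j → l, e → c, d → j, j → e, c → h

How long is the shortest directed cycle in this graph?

4

For each vertex v, BFS finds the shortest path from v back to v.
The shortest such closed walk is j → k → m → d → j, length 4.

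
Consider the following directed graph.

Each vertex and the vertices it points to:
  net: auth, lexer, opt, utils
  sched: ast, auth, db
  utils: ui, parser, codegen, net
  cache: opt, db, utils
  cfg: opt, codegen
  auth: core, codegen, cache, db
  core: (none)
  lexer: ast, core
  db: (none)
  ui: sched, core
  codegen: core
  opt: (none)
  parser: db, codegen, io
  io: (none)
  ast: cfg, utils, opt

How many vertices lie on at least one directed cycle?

8

A vertex is on a directed cycle iff it belongs to a strongly connected component of size ≥ 2 (or has a self-loop).
The vertices on cycles are {ui, ast, net, auth, cache, lexer, sched, utils} — 8 in total.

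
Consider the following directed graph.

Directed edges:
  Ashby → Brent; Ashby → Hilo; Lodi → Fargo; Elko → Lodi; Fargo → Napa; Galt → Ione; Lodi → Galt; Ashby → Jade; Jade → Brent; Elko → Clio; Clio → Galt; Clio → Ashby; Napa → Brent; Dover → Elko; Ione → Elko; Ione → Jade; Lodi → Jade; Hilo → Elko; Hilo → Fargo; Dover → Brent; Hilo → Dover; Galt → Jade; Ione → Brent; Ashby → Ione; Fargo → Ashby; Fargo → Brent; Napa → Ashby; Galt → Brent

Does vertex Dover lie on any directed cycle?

Dover is on a cycle iff Dover can reach itself via ≥1 edge.
Dover → Elko → Clio → Ashby → Hilo → Dover — yes.

Yes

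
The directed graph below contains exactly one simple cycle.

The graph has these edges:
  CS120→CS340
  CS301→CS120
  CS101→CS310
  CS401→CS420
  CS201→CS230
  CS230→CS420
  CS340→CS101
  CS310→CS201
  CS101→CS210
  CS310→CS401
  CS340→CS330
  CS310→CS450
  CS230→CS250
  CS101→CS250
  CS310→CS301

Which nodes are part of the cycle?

CS101, CS120, CS301, CS310, CS340

DFS with gray/black marking from CS310:
CS310 gray
  CS201 gray
    CS230 gray
      CS250 gray
      CS250 black
      CS420 gray
      CS420 black
    CS230 black
  CS201 black
  CS450 gray
  CS450 black
  CS401 gray
    CS401→CS420: CS420 black — skip
  CS401 black
  CS301 gray
    CS120 gray
      CS340 gray
        CS330 gray
        CS330 black
        CS101 gray
          CS101→CS250: CS250 black — skip
          CS101→CS310: CS310 is gray → back edge
Back edge closes the cycle CS310 → CS301 → CS120 → CS340 → CS101 → CS310; its vertices are {CS101, CS120, CS301, CS310, CS340}.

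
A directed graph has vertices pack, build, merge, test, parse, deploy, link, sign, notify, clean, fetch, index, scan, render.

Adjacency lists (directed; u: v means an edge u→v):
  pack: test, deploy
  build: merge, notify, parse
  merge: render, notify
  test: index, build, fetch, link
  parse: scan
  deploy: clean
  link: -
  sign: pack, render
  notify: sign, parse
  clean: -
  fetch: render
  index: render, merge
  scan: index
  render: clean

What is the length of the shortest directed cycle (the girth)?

5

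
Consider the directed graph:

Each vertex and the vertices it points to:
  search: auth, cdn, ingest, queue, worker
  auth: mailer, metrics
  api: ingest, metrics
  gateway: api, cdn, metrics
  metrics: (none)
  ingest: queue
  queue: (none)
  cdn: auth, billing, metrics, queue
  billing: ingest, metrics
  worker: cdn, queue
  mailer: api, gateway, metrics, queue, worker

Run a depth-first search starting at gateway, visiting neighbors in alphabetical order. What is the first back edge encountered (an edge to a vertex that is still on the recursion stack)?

DFS from gateway (visiting neighbors in alphabetical order); mark gray on enter, black on exit:
gateway gray
  api gray
    ingest gray
      queue gray
      queue black
    ingest black
    metrics gray
    metrics black
  api black
  cdn gray
    auth gray
      mailer gray
        mailer→api: api black — skip
        mailer→gateway: gateway is gray → back edge
First back edge: mailer → gateway.

mailer->gateway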